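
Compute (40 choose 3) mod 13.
0

Using Lucas' theorem:
Write n=40 and k=3 in base 13:
n in base 13: [3, 1]
k in base 13: [0, 3]
C(40,3) mod 13 = ∏ C(n_i, k_i) mod 13
Digit binomials (mod 13): C(3,0) = 1; C(1,3) = 0 (k_i > n_i)
Product: 1 × 0 = 0 ≡ 0 (mod 13)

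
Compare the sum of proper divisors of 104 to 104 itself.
abundant

Proper divisors of 104: sum = 1 + 2 + 4 + 8 + 13 + 26 + 52 = 106
Since 106 > 104, 104 is abundant.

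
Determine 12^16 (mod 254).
120

Repeated squaring. Binary of 16 = 10000.
12^1 ≡ 12 (mod 254); 12^2 ≡ 144 (mod 254); 12^4 ≡ 162 (mod 254); 12^8 ≡ 82 (mod 254); 12^16 ≡ 120 (mod 254)
12^16 = 12^16 ≡ 120 (mod 254)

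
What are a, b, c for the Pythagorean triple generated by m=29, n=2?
(837, 116, 845)

Euclid's formula: a = m² - n², b = 2mn, c = m² + n²
m = 29, n = 2
a = 29² - 2² = 841 - 4 = 837
b = 2 × 29 × 2 = 116
c = 29² + 2² = 841 + 4 = 845
Verification: 837² + 116² = 700569 + 13456 = 714025 = 845² ✓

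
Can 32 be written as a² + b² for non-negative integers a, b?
4² + 4² (a=4, b=4)

Factorization: 32 = 2^5
By Fermat: n is sum of two squares iff every prime p ≡ 3 (mod 4) appears to even power.
All primes ≡ 3 (mod 4) appear to even power.
Search a = 0, 1, 2, … for 32 - a² a perfect square: first hit at a = 4: 32 - 16 = 16 = 4².
32 = 4² + 4² = 16 + 16 ✓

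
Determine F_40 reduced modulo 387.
132

Matrix identity: Q^n = [[F_(n+1), F_n], [F_n, F_(n-1)]] with Q = [[1,1],[1,0]].
n = 40 = 101000₂. Square-and-multiply, entries mod 387:
Q^1 = [[1,1],[1,0]]
Q^2 = (Q^1)² = [[2,1],[1,1]]
Q^5 = (Q^2)²·Q = [[8,5],[5,3]]
Q^10 = (Q^5)² = [[89,55],[55,34]]
Q^20 = (Q^10)² = [[110,186],[186,311]]
Q^40 = (Q^20)² = [[256,132],[132,124]]
F_40 mod 387 = Q^40[0][1] = 132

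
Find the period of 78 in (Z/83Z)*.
41

83 is prime, so ord(78) divides φ(83) = 82.
Divisors of 82: 1, 2, 41, 82.
Repeated squaring: 78^1 ≡ 78, 78^2 ≡ 25, 78^4 ≡ 44, 78^8 ≡ 27, 78^16 ≡ 65, 78^32 ≡ 75, 78^64 ≡ 64 (mod 83).
Test 78^d mod 83 for each divisor d in increasing order:
78^1 ≡ 78
78^2 ≡ 25
78^41 = 78^32·78^8·78^1 ≡ 1  ← first divisor giving 1
The order is 41.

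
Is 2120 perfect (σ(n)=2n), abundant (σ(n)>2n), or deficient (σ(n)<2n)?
abundant

Proper divisors of 2120: sum = 1 + 2 + 4 + 5 + 8 + 10 + 20 + 40 + 53 + 106 + 212 + 265 + 424 + 530 + 1060 = 2740
Since 2740 > 2120, 2120 is abundant.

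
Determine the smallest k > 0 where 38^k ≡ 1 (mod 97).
96

97 is prime, so ord(38) divides φ(97) = 96.
Divisors of 96: 1, 2, 3, 4, 6, 8, 12, 16, 24, 32, 48, 96.
Repeated squaring: 38^1 ≡ 38, 38^2 ≡ 86, 38^4 ≡ 24, 38^8 ≡ 91, 38^16 ≡ 36, 38^32 ≡ 35, 38^64 ≡ 61 (mod 97).
Test 38^d mod 97 for each divisor d in increasing order:
38^1 ≡ 38
38^2 ≡ 86
38^3 = 38^2·38^1 ≡ 67
38^4 ≡ 24
38^6 = 38^4·38^2 ≡ 27
38^8 ≡ 91
38^12 = 38^8·38^4 ≡ 50
38^16 ≡ 36
38^24 = 38^16·38^8 ≡ 75
38^32 ≡ 35
38^48 = 38^32·38^16 ≡ 96
38^96 = 38^64·38^32 ≡ 1  ← first divisor giving 1
The order is 96.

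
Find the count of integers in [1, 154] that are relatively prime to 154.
60

154 = 2 × 7 × 11
φ(n) = n × ∏(1 - 1/p) for each prime p dividing n
φ(154) = 154 × (1 - 1/2) × (1 - 1/7) × (1 - 1/11) = 60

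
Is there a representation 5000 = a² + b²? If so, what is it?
10² + 70² (a=10, b=70)

Factorization: 5000 = 2^3 × 5^4
By Fermat: n is sum of two squares iff every prime p ≡ 3 (mod 4) appears to even power.
All primes ≡ 3 (mod 4) appear to even power.
Search a = 0, 1, 2, … for 5000 - a² a perfect square: first hit at a = 10: 5000 - 100 = 4900 = 70².
5000 = 10² + 70² = 100 + 4900 ✓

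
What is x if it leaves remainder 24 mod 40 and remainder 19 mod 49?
264

Using Chinese Remainder Theorem:
M = 40 × 49 = 1960
M1 = 49, M2 = 40
y1 = 49^(-1) mod 40 = 9
y2 = 40^(-1) mod 49 = 38
x = (24×49×9 + 19×40×38) mod 1960 = 264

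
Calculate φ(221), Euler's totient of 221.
192

221 = 13 × 17
φ(n) = n × ∏(1 - 1/p) for each prime p dividing n
φ(221) = 221 × (1 - 1/13) × (1 - 1/17) = 192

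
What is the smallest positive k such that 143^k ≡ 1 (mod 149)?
74

149 is prime, so ord(143) divides φ(149) = 148.
Divisors of 148: 1, 2, 4, 37, 74, 148.
Repeated squaring: 143^1 ≡ 143, 143^2 ≡ 36, 143^4 ≡ 104, 143^8 ≡ 88, 143^16 ≡ 145, 143^32 ≡ 16, 143^64 ≡ 107, 143^128 ≡ 125 (mod 149).
Test 143^d mod 149 for each divisor d in increasing order:
143^1 ≡ 143
143^2 ≡ 36
143^4 ≡ 104
143^37 = 143^32·143^4·143^1 ≡ 148
143^74 = 143^64·143^8·143^2 ≡ 1  ← first divisor giving 1
The order is 74.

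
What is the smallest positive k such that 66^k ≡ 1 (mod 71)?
10

71 is prime, so ord(66) divides φ(71) = 70.
Divisors of 70: 1, 2, 5, 7, 10, 14, 35, 70.
Repeated squaring: 66^1 ≡ 66, 66^2 ≡ 25, 66^4 ≡ 57, 66^8 ≡ 54, 66^16 ≡ 5, 66^32 ≡ 25, 66^64 ≡ 57 (mod 71).
Test 66^d mod 71 for each divisor d in increasing order:
66^1 ≡ 66
66^2 ≡ 25
66^5 = 66^4·66^1 ≡ 70
66^7 = 66^4·66^2·66^1 ≡ 46
66^10 = 66^8·66^2 ≡ 1  ← first divisor giving 1
The order is 10.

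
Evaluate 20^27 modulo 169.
122

Repeated squaring. Binary of 27 = 11011.
20^1 ≡ 20 (mod 169); 20^2 ≡ 62 (mod 169); 20^4 ≡ 126 (mod 169); 20^8 ≡ 159 (mod 169); 20^16 ≡ 100 (mod 169)
20^27 = 20^1 × 20^2 × 20^8 × 20^16 ≡ 122 (mod 169)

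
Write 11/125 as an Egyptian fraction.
1/12 + 1/215 + 1/64500

Greedy algorithm:
11/125: ceiling(125/11) = 12, use 1/12
7/1500: ceiling(1500/7) = 215, use 1/215
1/64500: ceiling(64500/1) = 64500, use 1/64500
Result: 11/125 = 1/12 + 1/215 + 1/64500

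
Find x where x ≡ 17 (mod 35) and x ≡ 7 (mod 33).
997

Using Chinese Remainder Theorem:
M = 35 × 33 = 1155
M1 = 33, M2 = 35
y1 = 33^(-1) mod 35 = 17
y2 = 35^(-1) mod 33 = 17
x = (17×33×17 + 7×35×17) mod 1155 = 997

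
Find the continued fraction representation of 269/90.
[2; 1, 89]

Euclidean algorithm steps:
269 = 2 × 90 + 89
90 = 1 × 89 + 1
89 = 89 × 1 + 0
Continued fraction: [2; 1, 89]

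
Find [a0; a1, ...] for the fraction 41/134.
[0; 3, 3, 1, 2, 1, 2]

Euclidean algorithm steps:
41 = 0 × 134 + 41
134 = 3 × 41 + 11
41 = 3 × 11 + 8
11 = 1 × 8 + 3
8 = 2 × 3 + 2
3 = 1 × 2 + 1
2 = 2 × 1 + 0
Continued fraction: [0; 3, 3, 1, 2, 1, 2]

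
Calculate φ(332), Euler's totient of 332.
164

332 = 2^2 × 83
φ(n) = n × ∏(1 - 1/p) for each prime p dividing n
φ(332) = 332 × (1 - 1/2) × (1 - 1/83) = 164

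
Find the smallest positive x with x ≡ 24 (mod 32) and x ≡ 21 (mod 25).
696

Using Chinese Remainder Theorem:
M = 32 × 25 = 800
M1 = 25, M2 = 32
y1 = 25^(-1) mod 32 = 9
y2 = 32^(-1) mod 25 = 18
x = (24×25×9 + 21×32×18) mod 800 = 696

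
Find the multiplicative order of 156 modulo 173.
172

173 is prime, so ord(156) divides φ(173) = 172.
Divisors of 172: 1, 2, 4, 43, 86, 172.
Repeated squaring: 156^1 ≡ 156, 156^2 ≡ 116, 156^4 ≡ 135, 156^8 ≡ 60, 156^16 ≡ 140, 156^32 ≡ 51, 156^64 ≡ 6, 156^128 ≡ 36 (mod 173).
Test 156^d mod 173 for each divisor d in increasing order:
156^1 ≡ 156
156^2 ≡ 116
156^4 ≡ 135
156^43 = 156^32·156^8·156^2·156^1 ≡ 93
156^86 = 156^64·156^16·156^4·156^2 ≡ 172
156^172 = 156^128·156^32·156^8·156^4 ≡ 1  ← first divisor giving 1
The order is 172.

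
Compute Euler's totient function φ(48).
16

48 = 2^4 × 3
φ(n) = n × ∏(1 - 1/p) for each prime p dividing n
φ(48) = 48 × (1 - 1/2) × (1 - 1/3) = 16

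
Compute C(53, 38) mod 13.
0

Using Lucas' theorem:
Write n=53 and k=38 in base 13:
n in base 13: [4, 1]
k in base 13: [2, 12]
C(53,38) mod 13 = ∏ C(n_i, k_i) mod 13
Digit binomials (mod 13): C(4,2) = 6; C(1,12) = 0 (k_i > n_i)
Product: 6 × 0 = 0 ≡ 0 (mod 13)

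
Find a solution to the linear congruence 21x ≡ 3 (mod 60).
x ≡ 3 (mod 20)

gcd(21, 60) = 3, which divides 3, so solutions exist.
Divide through by 3: 7x ≡ 1 (mod 20).
Find 7^(-1) mod 20 by the extended Euclidean algorithm:
20 = 2 × 7 + 6  ⟹  6 = (1)·20 + (-2)·7
7 = 1 × 6 + 1  ⟹  1 = (-1)·20 + (3)·7
So (3)·7 ≡ 1 (mod 20), i.e. 7^(-1) ≡ 3 (mod 20).
x ≡ 3 × 1 = 3 ≡ 3 (mod 20).
Check: 21 × 3 = 63 ≡ 3 (mod 60).
x ≡ 3 (mod 20), giving 3 solutions mod 60.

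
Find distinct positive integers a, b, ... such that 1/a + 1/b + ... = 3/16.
1/6 + 1/48

Greedy algorithm:
3/16: ceiling(16/3) = 6, use 1/6
1/48: ceiling(48/1) = 48, use 1/48
Result: 3/16 = 1/6 + 1/48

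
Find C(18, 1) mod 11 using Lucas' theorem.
7

Using Lucas' theorem:
Write n=18 and k=1 in base 11:
n in base 11: [1, 7]
k in base 11: [0, 1]
C(18,1) mod 11 = ∏ C(n_i, k_i) mod 11
Digit binomials (mod 11): C(1,0) = 1; C(7,1) = 7
Product: 1 × 7 = 7 ≡ 7 (mod 11)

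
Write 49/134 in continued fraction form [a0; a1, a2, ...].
[0; 2, 1, 2, 1, 3, 3]

Euclidean algorithm steps:
49 = 0 × 134 + 49
134 = 2 × 49 + 36
49 = 1 × 36 + 13
36 = 2 × 13 + 10
13 = 1 × 10 + 3
10 = 3 × 3 + 1
3 = 3 × 1 + 0
Continued fraction: [0; 2, 1, 2, 1, 3, 3]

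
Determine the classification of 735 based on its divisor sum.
deficient

Proper divisors of 735: sum = 1 + 3 + 5 + 7 + 15 + 21 + 35 + 49 + 105 + 147 + 245 = 633
Since 633 < 735, 735 is deficient.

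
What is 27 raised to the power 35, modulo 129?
42

Repeated squaring. Binary of 35 = 100011.
27^1 ≡ 27 (mod 129); 27^2 ≡ 84 (mod 129); 27^4 ≡ 90 (mod 129); 27^8 ≡ 102 (mod 129); 27^16 ≡ 84 (mod 129); 27^32 ≡ 90 (mod 129)
27^35 = 27^1 × 27^2 × 27^32 ≡ 42 (mod 129)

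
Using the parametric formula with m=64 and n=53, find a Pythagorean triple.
(1287, 6784, 6905)

Euclid's formula: a = m² - n², b = 2mn, c = m² + n²
m = 64, n = 53
a = 64² - 53² = 4096 - 2809 = 1287
b = 2 × 64 × 53 = 6784
c = 64² + 53² = 4096 + 2809 = 6905
Verification: 1287² + 6784² = 1656369 + 46022656 = 47679025 = 6905² ✓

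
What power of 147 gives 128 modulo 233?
120

Baby-step giant-step with step n = ⌈√233⌉ = 16.
Baby steps 147^j mod 233 (j:value) for j=0..15: 0:1, 1:147, 2:173, 3:34, 4:105, 5:57, 6:224, 7:75, 8:74, 9:160, 10:220, 11:186, 12:81, 13:24, 14:33, 15:191.
Giant-step multiplier: 147^(-16) ≡ 147^(232-16) = 147^216 ≡ 2 (mod 233).
Giant steps γ_i = 128·2^i mod 233: γ_0=128, γ_1=23, γ_2=46, γ_3=92, γ_4=184, γ_5=135, γ_6=37, γ_7=74 (in table at j=8).
x = i·n + j = 7·16 + 8 = 120.
Check: 147^120 ≡ 128 (mod 233).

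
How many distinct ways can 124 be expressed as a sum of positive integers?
2841940500

p(n) counts ways to write n as a sum of positive integers (order ignored).
Euler's pentagonal recurrence: p(k) = p(k-1) + p(k-2) - p(k-5) - p(k-7) + p(k-12) + p(k-15) - ... (offsets j(3j∓1)/2, signs ++--, p(0)=1, p(<0)=0).
DP table for k = 0..123: p(0)=1, p(1)=1, p(2)=2, p(3)=3, p(4)=5, p(5)=7, p(6)=11, p(7)=15, p(8)=22, p(9)=30, p(10)=42, p(11)=56, p(12)=77, p(13)=101, p(14)=135, p(15)=176, p(16)=231, p(17)=297, p(18)=385, p(19)=490, p(20)=627, p(21)=792, p(22)=1002, p(23)=1255, p(24)=1575, p(25)=1958, p(26)=2436, p(27)=3010, p(28)=3718, p(29)=4565, p(30)=5604, p(31)=6842, p(32)=8349, p(33)=10143, p(34)=12310, p(35)=14883, p(36)=17977, p(37)=21637, p(38)=26015, p(39)=31185, p(40)=37338, p(41)=44583, p(42)=53174, p(43)=63261, p(44)=75175, p(45)=89134, p(46)=105558, p(47)=124754, p(48)=147273, p(49)=173525, p(50)=204226, p(51)=239943, p(52)=281589, p(53)=329931, p(54)=386155, p(55)=451276, p(56)=526823, p(57)=614154, p(58)=715220, p(59)=831820, p(60)=966467, p(61)=1121505, p(62)=1300156, p(63)=1505499, p(64)=1741630, p(65)=2012558, p(66)=2323520, p(67)=2679689, p(68)=3087735, p(69)=3554345, p(70)=4087968, p(71)=4697205, p(72)=5392783, p(73)=6185689, p(74)=7089500, p(75)=8118264, p(76)=9289091, p(77)=10619863, p(78)=12132164, p(79)=13848650, p(80)=15796476, p(81)=18004327, p(82)=20506255, p(83)=23338469, p(84)=26543660, p(85)=30167357, p(86)=34262962, p(87)=38887673, p(88)=44108109, p(89)=49995925, p(90)=56634173, p(91)=64112359, p(92)=72533807, p(93)=82010177, p(94)=92669720, p(95)=104651419, p(96)=118114304, p(97)=133230930, p(98)=150198136, p(99)=169229875, p(100)=190569292, p(101)=214481126, p(102)=241265379, p(103)=271248950, p(104)=304801365, p(105)=342325709, p(106)=384276336, p(107)=431149389, p(108)=483502844, p(109)=541946240, p(110)=607163746, p(111)=679903203, p(112)=761002156, p(113)=851376628, p(114)=952050665, p(115)=1064144451, p(116)=1188908248, p(117)=1327710076, p(118)=1482074143, p(119)=1653668665, p(120)=1844349560, p(121)=2056148051, p(122)=2291320912, p(123)=2552338241.
Final step: p(124) = p(123) + p(122) - p(119) - p(117) + p(112) + p(109) - p(102) - p(98) + p(89) + p(84) - p(73) - p(67) + p(54) + p(47) - p(32) - p(24) + p(7)
= 2552338241 + 2291320912 - 1653668665 - 1327710076 + 761002156 + 541946240 - 241265379 - 150198136 + 49995925 + 26543660 - 6185689 - 2679689 + 386155 + 124754 - 8349 - 1575 + 15
= 2841940500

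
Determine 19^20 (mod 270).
91

Repeated squaring. Binary of 20 = 10100.
19^1 ≡ 19 (mod 270); 19^2 ≡ 91 (mod 270); 19^4 ≡ 181 (mod 270); 19^8 ≡ 91 (mod 270); 19^16 ≡ 181 (mod 270)
19^20 = 19^4 × 19^16 ≡ 91 (mod 270)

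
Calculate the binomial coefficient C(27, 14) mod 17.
0

Using Lucas' theorem:
Write n=27 and k=14 in base 17:
n in base 17: [1, 10]
k in base 17: [0, 14]
C(27,14) mod 17 = ∏ C(n_i, k_i) mod 17
Digit binomials (mod 17): C(1,0) = 1; C(10,14) = 0 (k_i > n_i)
Product: 1 × 0 = 0 ≡ 0 (mod 17)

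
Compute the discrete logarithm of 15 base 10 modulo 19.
7

Baby-step giant-step with step n = ⌈√19⌉ = 5.
Baby steps 10^j mod 19 (j:value) for j=0..4: 0:1, 1:10, 2:5, 3:12, 4:6.
Giant-step multiplier: 10^(-5) ≡ 10^(18-5) = 10^13 ≡ 13 (mod 19).
Giant steps γ_i = 15·13^i mod 19: γ_0=15, γ_1=5 (in table at j=2).
x = i·n + j = 1·5 + 2 = 7.
Check: 10^7 ≡ 15 (mod 19).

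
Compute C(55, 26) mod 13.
6

Using Lucas' theorem:
Write n=55 and k=26 in base 13:
n in base 13: [4, 3]
k in base 13: [2, 0]
C(55,26) mod 13 = ∏ C(n_i, k_i) mod 13
Digit binomials (mod 13): C(4,2) = 6; C(3,0) = 1
Product: 6 × 1 = 6 ≡ 6 (mod 13)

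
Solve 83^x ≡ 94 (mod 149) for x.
101

Baby-step giant-step with step n = ⌈√149⌉ = 13.
Baby steps 83^j mod 149 (j:value) for j=0..12: 0:1, 1:83, 2:35, 3:74, 4:33, 5:57, 6:112, 7:58, 8:46, 9:93, 10:120, 11:126, 12:28.
Giant-step multiplier: 83^(-13) ≡ 83^(148-13) = 83^135 ≡ 72 (mod 149).
Giant steps γ_i = 94·72^i mod 149: γ_0=94, γ_1=63, γ_2=66, γ_3=133, γ_4=40, γ_5=49, γ_6=101, γ_7=120 (in table at j=10).
x = i·n + j = 7·13 + 10 = 101.
Check: 83^101 ≡ 94 (mod 149).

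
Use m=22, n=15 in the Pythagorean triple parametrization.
(259, 660, 709)

Euclid's formula: a = m² - n², b = 2mn, c = m² + n²
m = 22, n = 15
a = 22² - 15² = 484 - 225 = 259
b = 2 × 22 × 15 = 660
c = 22² + 15² = 484 + 225 = 709
Verification: 259² + 660² = 67081 + 435600 = 502681 = 709² ✓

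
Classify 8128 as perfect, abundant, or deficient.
perfect

Proper divisors of 8128: sum = 1 + 2 + 4 + 8 + 16 + 32 + 64 + 127 + 254 + 508 + 1016 + 2032 + 4064 = 8128
Since 8128 = 8128, 8128 is perfect.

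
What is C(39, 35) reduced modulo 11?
4

Using Lucas' theorem:
Write n=39 and k=35 in base 11:
n in base 11: [3, 6]
k in base 11: [3, 2]
C(39,35) mod 11 = ∏ C(n_i, k_i) mod 11
Digit binomials (mod 11): C(3,3) = 1; C(6,2) = 15 ≡ 4
Product: 1 × 4 = 4 ≡ 4 (mod 11)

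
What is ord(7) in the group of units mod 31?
15

31 is prime, so ord(7) divides φ(31) = 30.
Divisors of 30: 1, 2, 3, 5, 6, 10, 15, 30.
Repeated squaring: 7^1 ≡ 7, 7^2 ≡ 18, 7^4 ≡ 14, 7^8 ≡ 10, 7^16 ≡ 7 (mod 31).
Test 7^d mod 31 for each divisor d in increasing order:
7^1 ≡ 7
7^2 ≡ 18
7^3 = 7^2·7^1 ≡ 2
7^5 = 7^4·7^1 ≡ 5
7^6 = 7^4·7^2 ≡ 4
7^10 = 7^8·7^2 ≡ 25
7^15 = 7^8·7^4·7^2·7^1 ≡ 1  ← first divisor giving 1
The order is 15.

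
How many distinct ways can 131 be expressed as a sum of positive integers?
5964539504

p(n) counts ways to write n as a sum of positive integers (order ignored).
Euler's pentagonal recurrence: p(k) = p(k-1) + p(k-2) - p(k-5) - p(k-7) + p(k-12) + p(k-15) - ... (offsets j(3j∓1)/2, signs ++--, p(0)=1, p(<0)=0).
DP table for k = 0..130: p(0)=1, p(1)=1, p(2)=2, p(3)=3, p(4)=5, p(5)=7, p(6)=11, p(7)=15, p(8)=22, p(9)=30, p(10)=42, p(11)=56, p(12)=77, p(13)=101, p(14)=135, p(15)=176, p(16)=231, p(17)=297, p(18)=385, p(19)=490, p(20)=627, p(21)=792, p(22)=1002, p(23)=1255, p(24)=1575, p(25)=1958, p(26)=2436, p(27)=3010, p(28)=3718, p(29)=4565, p(30)=5604, p(31)=6842, p(32)=8349, p(33)=10143, p(34)=12310, p(35)=14883, p(36)=17977, p(37)=21637, p(38)=26015, p(39)=31185, p(40)=37338, p(41)=44583, p(42)=53174, p(43)=63261, p(44)=75175, p(45)=89134, p(46)=105558, p(47)=124754, p(48)=147273, p(49)=173525, p(50)=204226, p(51)=239943, p(52)=281589, p(53)=329931, p(54)=386155, p(55)=451276, p(56)=526823, p(57)=614154, p(58)=715220, p(59)=831820, p(60)=966467, p(61)=1121505, p(62)=1300156, p(63)=1505499, p(64)=1741630, p(65)=2012558, p(66)=2323520, p(67)=2679689, p(68)=3087735, p(69)=3554345, p(70)=4087968, p(71)=4697205, p(72)=5392783, p(73)=6185689, p(74)=7089500, p(75)=8118264, p(76)=9289091, p(77)=10619863, p(78)=12132164, p(79)=13848650, p(80)=15796476, p(81)=18004327, p(82)=20506255, p(83)=23338469, p(84)=26543660, p(85)=30167357, p(86)=34262962, p(87)=38887673, p(88)=44108109, p(89)=49995925, p(90)=56634173, p(91)=64112359, p(92)=72533807, p(93)=82010177, p(94)=92669720, p(95)=104651419, p(96)=118114304, p(97)=133230930, p(98)=150198136, p(99)=169229875, p(100)=190569292, p(101)=214481126, p(102)=241265379, p(103)=271248950, p(104)=304801365, p(105)=342325709, p(106)=384276336, p(107)=431149389, p(108)=483502844, p(109)=541946240, p(110)=607163746, p(111)=679903203, p(112)=761002156, p(113)=851376628, p(114)=952050665, p(115)=1064144451, p(116)=1188908248, p(117)=1327710076, p(118)=1482074143, p(119)=1653668665, p(120)=1844349560, p(121)=2056148051, p(122)=2291320912, p(123)=2552338241, p(124)=2841940500, p(125)=3163127352, p(126)=3519222692, p(127)=3913864295, p(128)=4351078600, p(129)=4835271870, p(130)=5371315400.
Final step: p(131) = p(130) + p(129) - p(126) - p(124) + p(119) + p(116) - p(109) - p(105) + p(96) + p(91) - p(80) - p(74) + p(61) + p(54) - p(39) - p(31) + p(14) + p(5)
= 5371315400 + 4835271870 - 3519222692 - 2841940500 + 1653668665 + 1188908248 - 541946240 - 342325709 + 118114304 + 64112359 - 15796476 - 7089500 + 1121505 + 386155 - 31185 - 6842 + 135 + 7
= 5964539504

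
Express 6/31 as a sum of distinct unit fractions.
1/6 + 1/38 + 1/1767

Greedy algorithm:
6/31: ceiling(31/6) = 6, use 1/6
5/186: ceiling(186/5) = 38, use 1/38
1/1767: ceiling(1767/1) = 1767, use 1/1767
Result: 6/31 = 1/6 + 1/38 + 1/1767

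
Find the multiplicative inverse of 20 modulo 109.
60

gcd(20, 109) = 1, so the inverse exists.
Extended Euclidean algorithm on (109, 20):
109 = 5 × 20 + 9  ⟹  9 = (1)·109 + (-5)·20
20 = 2 × 9 + 2  ⟹  2 = (-2)·109 + (11)·20
9 = 4 × 2 + 1  ⟹  1 = (9)·109 + (-49)·20
So (-49)·20 ≡ 1 (mod 109), i.e. 20^(-1) ≡ -49 ≡ 60 (mod 109).
Check: 20 × 60 = 1200 ≡ 1 (mod 109)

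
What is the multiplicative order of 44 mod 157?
78

157 is prime, so ord(44) divides φ(157) = 156.
Divisors of 156: 1, 2, 3, 4, 6, 12, 13, 26, 39, 52, 78, 156.
Repeated squaring: 44^1 ≡ 44, 44^2 ≡ 52, 44^4 ≡ 35, 44^8 ≡ 126, 44^16 ≡ 19, 44^32 ≡ 47, 44^64 ≡ 11, 44^128 ≡ 121 (mod 157).
Test 44^d mod 157 for each divisor d in increasing order:
44^1 ≡ 44
44^2 ≡ 52
44^3 = 44^2·44^1 ≡ 90
44^4 ≡ 35
44^6 = 44^4·44^2 ≡ 93
44^12 = 44^8·44^4 ≡ 14
44^13 = 44^8·44^4·44^1 ≡ 145
44^26 = 44^16·44^8·44^2 ≡ 144
44^39 = 44^32·44^4·44^2·44^1 ≡ 156
44^52 = 44^32·44^16·44^4 ≡ 12
44^78 = 44^64·44^8·44^4·44^2 ≡ 1  ← first divisor giving 1
The order is 78.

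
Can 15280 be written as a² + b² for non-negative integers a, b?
Not possible

Factorization: 15280 = 2^4 × 5 × 191
By Fermat: n is sum of two squares iff every prime p ≡ 3 (mod 4) appears to even power.
Prime(s) ≡ 3 (mod 4) with odd exponent: [(191, 1)]
Therefore 15280 cannot be expressed as a² + b².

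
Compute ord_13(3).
3

13 is prime, so ord(3) divides φ(13) = 12.
Divisors of 12: 1, 2, 3, 4, 6, 12.
Repeated squaring: 3^1 ≡ 3, 3^2 ≡ 9, 3^4 ≡ 3, 3^8 ≡ 9 (mod 13).
Test 3^d mod 13 for each divisor d in increasing order:
3^1 ≡ 3
3^2 ≡ 9
3^3 = 3^2·3^1 ≡ 1  ← first divisor giving 1
The order is 3.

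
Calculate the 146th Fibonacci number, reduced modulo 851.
806

Matrix identity: Q^n = [[F_(n+1), F_n], [F_n, F_(n-1)]] with Q = [[1,1],[1,0]].
n = 146 = 10010010₂. Square-and-multiply, entries mod 851:
Q^1 = [[1,1],[1,0]]
Q^2 = (Q^1)² = [[2,1],[1,1]]
Q^4 = (Q^2)² = [[5,3],[3,2]]
Q^9 = (Q^4)²·Q = [[55,34],[34,21]]
Q^18 = (Q^9)² = [[777,31],[31,746]]
Q^36 = (Q^18)² = [[480,408],[408,72]]
Q^73 = (Q^36)²·Q = [[850,298],[298,552]]
Q^146 = (Q^73)² = [[301,806],[806,346]]
F_146 mod 851 = Q^146[0][1] = 806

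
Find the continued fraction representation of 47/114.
[0; 2, 2, 2, 1, 6]

Euclidean algorithm steps:
47 = 0 × 114 + 47
114 = 2 × 47 + 20
47 = 2 × 20 + 7
20 = 2 × 7 + 6
7 = 1 × 6 + 1
6 = 6 × 1 + 0
Continued fraction: [0; 2, 2, 2, 1, 6]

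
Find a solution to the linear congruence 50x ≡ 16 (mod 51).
x ≡ 35 (mod 51)

gcd(50, 51) = 1, which divides 16, so solutions exist.
Find 50^(-1) mod 51 by the extended Euclidean algorithm:
51 = 1 × 50 + 1  ⟹  1 = (1)·51 + (-1)·50
So (-1)·50 ≡ 1 (mod 51), i.e. 50^(-1) ≡ -1 ≡ 50 (mod 51).
x ≡ 50 × 16 = 800 ≡ 35 (mod 51).
Check: 50 × 35 = 1750 ≡ 16 (mod 51).
Unique solution: x ≡ 35 (mod 51)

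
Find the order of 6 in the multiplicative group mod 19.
9

19 is prime, so ord(6) divides φ(19) = 18.
Divisors of 18: 1, 2, 3, 6, 9, 18.
Repeated squaring: 6^1 ≡ 6, 6^2 ≡ 17, 6^4 ≡ 4, 6^8 ≡ 16, 6^16 ≡ 9 (mod 19).
Test 6^d mod 19 for each divisor d in increasing order:
6^1 ≡ 6
6^2 ≡ 17
6^3 = 6^2·6^1 ≡ 7
6^6 = 6^4·6^2 ≡ 11
6^9 = 6^8·6^1 ≡ 1  ← first divisor giving 1
The order is 9.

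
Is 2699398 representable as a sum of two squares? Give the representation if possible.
Not possible

Factorization: 2699398 = 2 × 13 × 47^3
By Fermat: n is sum of two squares iff every prime p ≡ 3 (mod 4) appears to even power.
Prime(s) ≡ 3 (mod 4) with odd exponent: [(47, 3)]
Therefore 2699398 cannot be expressed as a² + b².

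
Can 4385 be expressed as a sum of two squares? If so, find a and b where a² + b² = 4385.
17² + 64² (a=17, b=64)

Factorization: 4385 = 5 × 877
By Fermat: n is sum of two squares iff every prime p ≡ 3 (mod 4) appears to even power.
All primes ≡ 3 (mod 4) appear to even power.
Search a = 0, 1, 2, … for 4385 - a² a perfect square: first hit at a = 17: 4385 - 289 = 4096 = 64².
4385 = 17² + 64² = 289 + 4096 ✓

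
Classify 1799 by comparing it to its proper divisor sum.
deficient

Proper divisors of 1799: sum = 1 + 7 + 257 = 265
Since 265 < 1799, 1799 is deficient.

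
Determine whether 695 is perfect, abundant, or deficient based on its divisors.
deficient

Proper divisors of 695: sum = 1 + 5 + 139 = 145
Since 145 < 695, 695 is deficient.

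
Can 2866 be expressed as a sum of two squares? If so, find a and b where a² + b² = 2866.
29² + 45² (a=29, b=45)

Factorization: 2866 = 2 × 1433
By Fermat: n is sum of two squares iff every prime p ≡ 3 (mod 4) appears to even power.
All primes ≡ 3 (mod 4) appear to even power.
Search a = 0, 1, 2, … for 2866 - a² a perfect square: first hit at a = 29: 2866 - 841 = 2025 = 45².
2866 = 29² + 45² = 841 + 2025 ✓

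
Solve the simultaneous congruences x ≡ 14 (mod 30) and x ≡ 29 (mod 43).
674

Using Chinese Remainder Theorem:
M = 30 × 43 = 1290
M1 = 43, M2 = 30
y1 = 43^(-1) mod 30 = 7
y2 = 30^(-1) mod 43 = 33
x = (14×43×7 + 29×30×33) mod 1290 = 674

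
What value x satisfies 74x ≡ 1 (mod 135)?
104

gcd(74, 135) = 1, so the inverse exists.
Extended Euclidean algorithm on (135, 74):
135 = 1 × 74 + 61  ⟹  61 = (1)·135 + (-1)·74
74 = 1 × 61 + 13  ⟹  13 = (-1)·135 + (2)·74
61 = 4 × 13 + 9  ⟹  9 = (5)·135 + (-9)·74
13 = 1 × 9 + 4  ⟹  4 = (-6)·135 + (11)·74
9 = 2 × 4 + 1  ⟹  1 = (17)·135 + (-31)·74
So (-31)·74 ≡ 1 (mod 135), i.e. 74^(-1) ≡ -31 ≡ 104 (mod 135).
Check: 74 × 104 = 7696 ≡ 1 (mod 135)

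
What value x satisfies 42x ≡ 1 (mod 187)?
49

gcd(42, 187) = 1, so the inverse exists.
Extended Euclidean algorithm on (187, 42):
187 = 4 × 42 + 19  ⟹  19 = (1)·187 + (-4)·42
42 = 2 × 19 + 4  ⟹  4 = (-2)·187 + (9)·42
19 = 4 × 4 + 3  ⟹  3 = (9)·187 + (-40)·42
4 = 1 × 3 + 1  ⟹  1 = (-11)·187 + (49)·42
So (49)·42 ≡ 1 (mod 187), i.e. 42^(-1) ≡ 49 (mod 187).
Check: 42 × 49 = 2058 ≡ 1 (mod 187)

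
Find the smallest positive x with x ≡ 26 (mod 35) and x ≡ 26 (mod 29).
26

Using Chinese Remainder Theorem:
M = 35 × 29 = 1015
M1 = 29, M2 = 35
y1 = 29^(-1) mod 35 = 29
y2 = 35^(-1) mod 29 = 5
x = (26×29×29 + 26×35×5) mod 1015 = 26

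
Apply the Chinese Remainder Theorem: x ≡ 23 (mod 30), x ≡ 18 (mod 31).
173

Using Chinese Remainder Theorem:
M = 30 × 31 = 930
M1 = 31, M2 = 30
y1 = 31^(-1) mod 30 = 1
y2 = 30^(-1) mod 31 = 30
x = (23×31×1 + 18×30×30) mod 930 = 173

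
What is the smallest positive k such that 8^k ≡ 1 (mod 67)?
22

67 is prime, so ord(8) divides φ(67) = 66.
Divisors of 66: 1, 2, 3, 6, 11, 22, 33, 66.
Repeated squaring: 8^1 ≡ 8, 8^2 ≡ 64, 8^4 ≡ 9, 8^8 ≡ 14, 8^16 ≡ 62, 8^32 ≡ 25, 8^64 ≡ 22 (mod 67).
Test 8^d mod 67 for each divisor d in increasing order:
8^1 ≡ 8
8^2 ≡ 64
8^3 = 8^2·8^1 ≡ 43
8^6 = 8^4·8^2 ≡ 40
8^11 = 8^8·8^2·8^1 ≡ 66
8^22 = 8^16·8^4·8^2 ≡ 1  ← first divisor giving 1
The order is 22.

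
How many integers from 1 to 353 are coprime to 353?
352

353 = 353
φ(n) = n × ∏(1 - 1/p) for each prime p dividing n
φ(353) = 353 × (1 - 1/353) = 352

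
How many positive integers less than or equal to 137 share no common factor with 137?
136

137 = 137
φ(n) = n × ∏(1 - 1/p) for each prime p dividing n
φ(137) = 137 × (1 - 1/137) = 136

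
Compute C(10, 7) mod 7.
1

Using Lucas' theorem:
Write n=10 and k=7 in base 7:
n in base 7: [1, 3]
k in base 7: [1, 0]
C(10,7) mod 7 = ∏ C(n_i, k_i) mod 7
Digit binomials (mod 7): C(1,1) = 1; C(3,0) = 1
Product: 1 × 1 = 1 ≡ 1 (mod 7)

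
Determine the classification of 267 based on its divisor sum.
deficient

Proper divisors of 267: sum = 1 + 3 + 89 = 93
Since 93 < 267, 267 is deficient.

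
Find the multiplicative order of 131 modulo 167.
166

167 is prime, so ord(131) divides φ(167) = 166.
Divisors of 166: 1, 2, 83, 166.
Repeated squaring: 131^1 ≡ 131, 131^2 ≡ 127, 131^4 ≡ 97, 131^8 ≡ 57, 131^16 ≡ 76, 131^32 ≡ 98, 131^64 ≡ 85, 131^128 ≡ 44 (mod 167).
Test 131^d mod 167 for each divisor d in increasing order:
131^1 ≡ 131
131^2 ≡ 127
131^83 = 131^64·131^16·131^2·131^1 ≡ 166
131^166 = 131^128·131^32·131^4·131^2 ≡ 1  ← first divisor giving 1
The order is 166.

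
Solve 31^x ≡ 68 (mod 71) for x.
31

Baby-step giant-step with step n = ⌈√71⌉ = 9.
Baby steps 31^j mod 71 (j:value) for j=0..8: 0:1, 1:31, 2:38, 3:42, 4:24, 5:34, 6:60, 7:14, 8:8.
Giant-step multiplier: 31^(-9) ≡ 31^(70-9) = 31^61 ≡ 69 (mod 71).
Giant steps γ_i = 68·69^i mod 71: γ_0=68, γ_1=6, γ_2=59, γ_3=24 (in table at j=4).
x = i·n + j = 3·9 + 4 = 31.
Check: 31^31 ≡ 68 (mod 71).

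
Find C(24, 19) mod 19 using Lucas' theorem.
1

Using Lucas' theorem:
Write n=24 and k=19 in base 19:
n in base 19: [1, 5]
k in base 19: [1, 0]
C(24,19) mod 19 = ∏ C(n_i, k_i) mod 19
Digit binomials (mod 19): C(1,1) = 1; C(5,0) = 1
Product: 1 × 1 = 1 ≡ 1 (mod 19)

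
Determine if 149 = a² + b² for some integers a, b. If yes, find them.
7² + 10² (a=7, b=10)

Factorization: 149 = 149
By Fermat: n is sum of two squares iff every prime p ≡ 3 (mod 4) appears to even power.
All primes ≡ 3 (mod 4) appear to even power.
Search a = 0, 1, 2, … for 149 - a² a perfect square: first hit at a = 7: 149 - 49 = 100 = 10².
149 = 7² + 10² = 49 + 100 ✓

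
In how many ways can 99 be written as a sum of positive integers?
169229875

p(n) counts ways to write n as a sum of positive integers (order ignored).
Euler's pentagonal recurrence: p(k) = p(k-1) + p(k-2) - p(k-5) - p(k-7) + p(k-12) + p(k-15) - ... (offsets j(3j∓1)/2, signs ++--, p(0)=1, p(<0)=0).
DP table for k = 0..98: p(0)=1, p(1)=1, p(2)=2, p(3)=3, p(4)=5, p(5)=7, p(6)=11, p(7)=15, p(8)=22, p(9)=30, p(10)=42, p(11)=56, p(12)=77, p(13)=101, p(14)=135, p(15)=176, p(16)=231, p(17)=297, p(18)=385, p(19)=490, p(20)=627, p(21)=792, p(22)=1002, p(23)=1255, p(24)=1575, p(25)=1958, p(26)=2436, p(27)=3010, p(28)=3718, p(29)=4565, p(30)=5604, p(31)=6842, p(32)=8349, p(33)=10143, p(34)=12310, p(35)=14883, p(36)=17977, p(37)=21637, p(38)=26015, p(39)=31185, p(40)=37338, p(41)=44583, p(42)=53174, p(43)=63261, p(44)=75175, p(45)=89134, p(46)=105558, p(47)=124754, p(48)=147273, p(49)=173525, p(50)=204226, p(51)=239943, p(52)=281589, p(53)=329931, p(54)=386155, p(55)=451276, p(56)=526823, p(57)=614154, p(58)=715220, p(59)=831820, p(60)=966467, p(61)=1121505, p(62)=1300156, p(63)=1505499, p(64)=1741630, p(65)=2012558, p(66)=2323520, p(67)=2679689, p(68)=3087735, p(69)=3554345, p(70)=4087968, p(71)=4697205, p(72)=5392783, p(73)=6185689, p(74)=7089500, p(75)=8118264, p(76)=9289091, p(77)=10619863, p(78)=12132164, p(79)=13848650, p(80)=15796476, p(81)=18004327, p(82)=20506255, p(83)=23338469, p(84)=26543660, p(85)=30167357, p(86)=34262962, p(87)=38887673, p(88)=44108109, p(89)=49995925, p(90)=56634173, p(91)=64112359, p(92)=72533807, p(93)=82010177, p(94)=92669720, p(95)=104651419, p(96)=118114304, p(97)=133230930, p(98)=150198136.
Final step: p(99) = p(98) + p(97) - p(94) - p(92) + p(87) + p(84) - p(77) - p(73) + p(64) + p(59) - p(48) - p(42) + p(29) + p(22) - p(7)
= 150198136 + 133230930 - 92669720 - 72533807 + 38887673 + 26543660 - 10619863 - 6185689 + 1741630 + 831820 - 147273 - 53174 + 4565 + 1002 - 15
= 169229875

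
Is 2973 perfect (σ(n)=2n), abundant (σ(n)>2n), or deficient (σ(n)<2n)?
deficient

Proper divisors of 2973: sum = 1 + 3 + 991 = 995
Since 995 < 2973, 2973 is deficient.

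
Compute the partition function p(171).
301384802048

p(n) counts ways to write n as a sum of positive integers (order ignored).
Euler's pentagonal recurrence: p(k) = p(k-1) + p(k-2) - p(k-5) - p(k-7) + p(k-12) + p(k-15) - ... (offsets j(3j∓1)/2, signs ++--, p(0)=1, p(<0)=0).
DP table for k = 0..170: p(0)=1, p(1)=1, p(2)=2, p(3)=3, p(4)=5, p(5)=7, p(6)=11, p(7)=15, p(8)=22, p(9)=30, p(10)=42, p(11)=56, p(12)=77, p(13)=101, p(14)=135, p(15)=176, p(16)=231, p(17)=297, p(18)=385, p(19)=490, p(20)=627, p(21)=792, p(22)=1002, p(23)=1255, p(24)=1575, p(25)=1958, p(26)=2436, p(27)=3010, p(28)=3718, p(29)=4565, p(30)=5604, p(31)=6842, p(32)=8349, p(33)=10143, p(34)=12310, p(35)=14883, p(36)=17977, p(37)=21637, p(38)=26015, p(39)=31185, p(40)=37338, p(41)=44583, p(42)=53174, p(43)=63261, p(44)=75175, p(45)=89134, p(46)=105558, p(47)=124754, p(48)=147273, p(49)=173525, p(50)=204226, p(51)=239943, p(52)=281589, p(53)=329931, p(54)=386155, p(55)=451276, p(56)=526823, p(57)=614154, p(58)=715220, p(59)=831820, p(60)=966467, p(61)=1121505, p(62)=1300156, p(63)=1505499, p(64)=1741630, p(65)=2012558, p(66)=2323520, p(67)=2679689, p(68)=3087735, p(69)=3554345, p(70)=4087968, p(71)=4697205, p(72)=5392783, p(73)=6185689, p(74)=7089500, p(75)=8118264, p(76)=9289091, p(77)=10619863, p(78)=12132164, p(79)=13848650, p(80)=15796476, p(81)=18004327, p(82)=20506255, p(83)=23338469, p(84)=26543660, p(85)=30167357, p(86)=34262962, p(87)=38887673, p(88)=44108109, p(89)=49995925, p(90)=56634173, p(91)=64112359, p(92)=72533807, p(93)=82010177, p(94)=92669720, p(95)=104651419, p(96)=118114304, p(97)=133230930, p(98)=150198136, p(99)=169229875, p(100)=190569292, p(101)=214481126, p(102)=241265379, p(103)=271248950, p(104)=304801365, p(105)=342325709, p(106)=384276336, p(107)=431149389, p(108)=483502844, p(109)=541946240, p(110)=607163746, p(111)=679903203, p(112)=761002156, p(113)=851376628, p(114)=952050665, p(115)=1064144451, p(116)=1188908248, p(117)=1327710076, p(118)=1482074143, p(119)=1653668665, p(120)=1844349560, p(121)=2056148051, p(122)=2291320912, p(123)=2552338241, p(124)=2841940500, p(125)=3163127352, p(126)=3519222692, p(127)=3913864295, p(128)=4351078600, p(129)=4835271870, p(130)=5371315400, p(131)=5964539504, p(132)=6620830889, p(133)=7346629512, p(134)=8149040695, p(135)=9035836076, p(136)=10015581680, p(137)=11097645016, p(138)=12292341831, p(139)=13610949895, p(140)=15065878135, p(141)=16670689208, p(142)=18440293320, p(143)=20390982757, p(144)=22540654445, p(145)=24908858009, p(146)=27517052599, p(147)=30388671978, p(148)=33549419497, p(149)=37027355200, p(150)=40853235313, p(151)=45060624582, p(152)=49686288421, p(153)=54770336324, p(154)=60356673280, p(155)=66493182097, p(156)=73232243759, p(157)=80630964769, p(158)=88751778802, p(159)=97662728555, p(160)=107438159466, p(161)=118159068427, p(162)=129913904637, p(163)=142798995930, p(164)=156919475295, p(165)=172389800255, p(166)=189334822579, p(167)=207890420102, p(168)=228204732751, p(169)=250438925115, p(170)=274768617130.
Final step: p(171) = p(170) + p(169) - p(166) - p(164) + p(159) + p(156) - p(149) - p(145) + p(136) + p(131) - p(120) - p(114) + p(101) + p(94) - p(79) - p(71) + p(54) + p(45) - p(26) - p(16)
= 274768617130 + 250438925115 - 189334822579 - 156919475295 + 97662728555 + 73232243759 - 37027355200 - 24908858009 + 10015581680 + 5964539504 - 1844349560 - 952050665 + 214481126 + 92669720 - 13848650 - 4697205 + 386155 + 89134 - 2436 - 231
= 301384802048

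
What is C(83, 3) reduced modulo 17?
13

Using Lucas' theorem:
Write n=83 and k=3 in base 17:
n in base 17: [4, 15]
k in base 17: [0, 3]
C(83,3) mod 17 = ∏ C(n_i, k_i) mod 17
Digit binomials (mod 17): C(4,0) = 1; C(15,3) = 455 ≡ 13
Product: 1 × 13 = 13 ≡ 13 (mod 17)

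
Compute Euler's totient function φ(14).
6

14 = 2 × 7
φ(n) = n × ∏(1 - 1/p) for each prime p dividing n
φ(14) = 14 × (1 - 1/2) × (1 - 1/7) = 6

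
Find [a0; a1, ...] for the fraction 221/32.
[6; 1, 9, 1, 2]

Euclidean algorithm steps:
221 = 6 × 32 + 29
32 = 1 × 29 + 3
29 = 9 × 3 + 2
3 = 1 × 2 + 1
2 = 2 × 1 + 0
Continued fraction: [6; 1, 9, 1, 2]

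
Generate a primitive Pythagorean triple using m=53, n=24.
(2233, 2544, 3385)

Euclid's formula: a = m² - n², b = 2mn, c = m² + n²
m = 53, n = 24
a = 53² - 24² = 2809 - 576 = 2233
b = 2 × 53 × 24 = 2544
c = 53² + 24² = 2809 + 576 = 3385
Verification: 2233² + 2544² = 4986289 + 6471936 = 11458225 = 3385² ✓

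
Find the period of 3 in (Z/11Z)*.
5

11 is prime, so ord(3) divides φ(11) = 10.
Divisors of 10: 1, 2, 5, 10.
Repeated squaring: 3^1 ≡ 3, 3^2 ≡ 9, 3^4 ≡ 4, 3^8 ≡ 5 (mod 11).
Test 3^d mod 11 for each divisor d in increasing order:
3^1 ≡ 3
3^2 ≡ 9
3^5 = 3^4·3^1 ≡ 1  ← first divisor giving 1
The order is 5.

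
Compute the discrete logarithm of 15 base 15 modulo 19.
1

Baby-step giant-step with step n = ⌈√19⌉ = 5.
Baby steps 15^j mod 19 (j:value) for j=0..4: 0:1, 1:15, 2:16, 3:12, 4:9.
h = 15 is already in the table at j=1, so x = 1.
Check: 15^1 ≡ 15 (mod 19).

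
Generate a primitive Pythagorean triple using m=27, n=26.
(53, 1404, 1405)

Euclid's formula: a = m² - n², b = 2mn, c = m² + n²
m = 27, n = 26
a = 27² - 26² = 729 - 676 = 53
b = 2 × 27 × 26 = 1404
c = 27² + 26² = 729 + 676 = 1405
Verification: 53² + 1404² = 2809 + 1971216 = 1974025 = 1405² ✓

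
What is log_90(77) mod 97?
27

Baby-step giant-step with step n = ⌈√97⌉ = 10.
Baby steps 90^j mod 97 (j:value) for j=0..9: 0:1, 1:90, 2:49, 3:45, 4:73, 5:71, 6:85, 7:84, 8:91, 9:42.
Giant-step multiplier: 90^(-10) ≡ 90^(96-10) = 90^86 ≡ 32 (mod 97).
Giant steps γ_i = 77·32^i mod 97: γ_0=77, γ_1=39, γ_2=84 (in table at j=7).
x = i·n + j = 2·10 + 7 = 27.
Check: 90^27 ≡ 77 (mod 97).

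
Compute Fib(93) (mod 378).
254

Matrix identity: Q^n = [[F_(n+1), F_n], [F_n, F_(n-1)]] with Q = [[1,1],[1,0]].
n = 93 = 1011101₂. Square-and-multiply, entries mod 378:
Q^1 = [[1,1],[1,0]]
Q^2 = (Q^1)² = [[2,1],[1,1]]
Q^5 = (Q^2)²·Q = [[8,5],[5,3]]
Q^11 = (Q^5)²·Q = [[144,89],[89,55]]
Q^23 = (Q^11)²·Q = [[252,307],[307,323]]
Q^46 = (Q^23)² = [[127,377],[377,128]]
Q^93 = (Q^46)²·Q = [[377,254],[254,123]]
F_93 mod 378 = Q^93[0][1] = 254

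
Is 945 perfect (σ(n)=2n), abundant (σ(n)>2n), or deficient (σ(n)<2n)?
abundant

Proper divisors of 945: sum = 1 + 3 + 5 + 7 + 9 + 15 + 21 + 27 + 35 + 45 + 63 + 105 + 135 + 189 + 315 = 975
Since 975 > 945, 945 is abundant.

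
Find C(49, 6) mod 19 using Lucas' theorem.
6

Using Lucas' theorem:
Write n=49 and k=6 in base 19:
n in base 19: [2, 11]
k in base 19: [0, 6]
C(49,6) mod 19 = ∏ C(n_i, k_i) mod 19
Digit binomials (mod 19): C(2,0) = 1; C(11,6) = 462 ≡ 6
Product: 1 × 6 = 6 ≡ 6 (mod 19)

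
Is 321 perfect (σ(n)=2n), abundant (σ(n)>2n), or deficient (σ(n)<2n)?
deficient

Proper divisors of 321: sum = 1 + 3 + 107 = 111
Since 111 < 321, 321 is deficient.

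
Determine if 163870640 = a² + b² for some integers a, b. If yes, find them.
Not possible

Factorization: 163870640 = 2^4 × 5 × 127^3
By Fermat: n is sum of two squares iff every prime p ≡ 3 (mod 4) appears to even power.
Prime(s) ≡ 3 (mod 4) with odd exponent: [(127, 3)]
Therefore 163870640 cannot be expressed as a² + b².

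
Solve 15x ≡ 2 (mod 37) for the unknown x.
x ≡ 10 (mod 37)

gcd(15, 37) = 1, which divides 2, so solutions exist.
Find 15^(-1) mod 37 by the extended Euclidean algorithm:
37 = 2 × 15 + 7  ⟹  7 = (1)·37 + (-2)·15
15 = 2 × 7 + 1  ⟹  1 = (-2)·37 + (5)·15
So (5)·15 ≡ 1 (mod 37), i.e. 15^(-1) ≡ 5 (mod 37).
x ≡ 5 × 2 = 10 ≡ 10 (mod 37).
Check: 15 × 10 = 150 ≡ 2 (mod 37).
Unique solution: x ≡ 10 (mod 37)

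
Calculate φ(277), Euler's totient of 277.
276

277 = 277
φ(n) = n × ∏(1 - 1/p) for each prime p dividing n
φ(277) = 277 × (1 - 1/277) = 276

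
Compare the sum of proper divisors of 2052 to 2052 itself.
abundant

Proper divisors of 2052: sum = 1 + 2 + 3 + 4 + 6 + 9 + 12 + 18 + ... + 342 + 513 + 684 + 1026 (23 divisors) = 3548
Since 3548 > 2052, 2052 is abundant.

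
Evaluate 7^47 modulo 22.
17

Repeated squaring. Binary of 47 = 101111.
7^1 ≡ 7 (mod 22); 7^2 ≡ 5 (mod 22); 7^4 ≡ 3 (mod 22); 7^8 ≡ 9 (mod 22); 7^16 ≡ 15 (mod 22); 7^32 ≡ 5 (mod 22)
7^47 = 7^1 × 7^2 × 7^4 × 7^8 × 7^32 ≡ 17 (mod 22)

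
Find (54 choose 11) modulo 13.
0

Using Lucas' theorem:
Write n=54 and k=11 in base 13:
n in base 13: [4, 2]
k in base 13: [0, 11]
C(54,11) mod 13 = ∏ C(n_i, k_i) mod 13
Digit binomials (mod 13): C(4,0) = 1; C(2,11) = 0 (k_i > n_i)
Product: 1 × 0 = 0 ≡ 0 (mod 13)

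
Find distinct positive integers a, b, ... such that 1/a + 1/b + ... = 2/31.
1/16 + 1/496

Greedy algorithm:
2/31: ceiling(31/2) = 16, use 1/16
1/496: ceiling(496/1) = 496, use 1/496
Result: 2/31 = 1/16 + 1/496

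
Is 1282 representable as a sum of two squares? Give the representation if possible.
21² + 29² (a=21, b=29)

Factorization: 1282 = 2 × 641
By Fermat: n is sum of two squares iff every prime p ≡ 3 (mod 4) appears to even power.
All primes ≡ 3 (mod 4) appear to even power.
Search a = 0, 1, 2, … for 1282 - a² a perfect square: first hit at a = 21: 1282 - 441 = 841 = 29².
1282 = 21² + 29² = 441 + 841 ✓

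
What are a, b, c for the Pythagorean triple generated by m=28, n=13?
(615, 728, 953)

Euclid's formula: a = m² - n², b = 2mn, c = m² + n²
m = 28, n = 13
a = 28² - 13² = 784 - 169 = 615
b = 2 × 28 × 13 = 728
c = 28² + 13² = 784 + 169 = 953
Verification: 615² + 728² = 378225 + 529984 = 908209 = 953² ✓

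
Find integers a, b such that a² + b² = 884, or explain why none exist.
10² + 28² (a=10, b=28)

Factorization: 884 = 2^2 × 13 × 17
By Fermat: n is sum of two squares iff every prime p ≡ 3 (mod 4) appears to even power.
All primes ≡ 3 (mod 4) appear to even power.
Search a = 0, 1, 2, … for 884 - a² a perfect square: first hit at a = 10: 884 - 100 = 784 = 28².
884 = 10² + 28² = 100 + 784 ✓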